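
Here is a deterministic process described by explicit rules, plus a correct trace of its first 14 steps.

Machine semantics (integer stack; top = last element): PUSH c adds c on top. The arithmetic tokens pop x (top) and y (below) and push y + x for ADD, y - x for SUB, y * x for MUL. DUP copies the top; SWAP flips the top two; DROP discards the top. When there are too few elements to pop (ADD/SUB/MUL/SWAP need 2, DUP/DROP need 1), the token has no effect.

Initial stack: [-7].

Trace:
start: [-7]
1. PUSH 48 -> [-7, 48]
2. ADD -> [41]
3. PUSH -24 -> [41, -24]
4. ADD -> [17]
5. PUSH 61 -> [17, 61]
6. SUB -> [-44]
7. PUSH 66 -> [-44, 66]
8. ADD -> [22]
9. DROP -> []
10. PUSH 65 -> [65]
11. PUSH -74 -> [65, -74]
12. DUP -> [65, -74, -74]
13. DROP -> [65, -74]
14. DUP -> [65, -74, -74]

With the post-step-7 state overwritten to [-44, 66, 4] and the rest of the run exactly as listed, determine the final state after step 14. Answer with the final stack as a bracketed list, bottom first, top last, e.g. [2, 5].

state after step 7 := [-44, 66, 4]
8. ADD -> [-44, 70]
9. DROP -> [-44]
10. PUSH 65 -> [-44, 65]
11. PUSH -74 -> [-44, 65, -74]
12. DUP -> [-44, 65, -74, -74]
13. DROP -> [-44, 65, -74]
14. DUP -> [-44, 65, -74, -74]

[-44, 65, -74, -74]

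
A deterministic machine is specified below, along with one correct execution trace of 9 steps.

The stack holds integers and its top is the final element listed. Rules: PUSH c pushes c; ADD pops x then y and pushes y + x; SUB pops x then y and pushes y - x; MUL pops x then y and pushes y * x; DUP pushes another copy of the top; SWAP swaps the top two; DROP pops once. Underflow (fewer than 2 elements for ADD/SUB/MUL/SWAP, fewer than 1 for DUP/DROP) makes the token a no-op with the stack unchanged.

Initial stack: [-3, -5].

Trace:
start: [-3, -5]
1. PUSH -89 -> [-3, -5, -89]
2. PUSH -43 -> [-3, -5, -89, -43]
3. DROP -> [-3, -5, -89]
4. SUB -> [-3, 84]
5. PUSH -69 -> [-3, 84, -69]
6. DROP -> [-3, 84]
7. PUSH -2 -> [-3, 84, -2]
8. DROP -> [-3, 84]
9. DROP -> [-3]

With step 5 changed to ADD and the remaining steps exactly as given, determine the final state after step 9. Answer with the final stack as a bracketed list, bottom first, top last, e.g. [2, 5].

(re-executing from step 5 with the substitution; state before step 5: [-3, 84])
5. ADD -> [81]
6. DROP -> []
7. PUSH -2 -> [-2]
8. DROP -> []
9. DROP -> []

[]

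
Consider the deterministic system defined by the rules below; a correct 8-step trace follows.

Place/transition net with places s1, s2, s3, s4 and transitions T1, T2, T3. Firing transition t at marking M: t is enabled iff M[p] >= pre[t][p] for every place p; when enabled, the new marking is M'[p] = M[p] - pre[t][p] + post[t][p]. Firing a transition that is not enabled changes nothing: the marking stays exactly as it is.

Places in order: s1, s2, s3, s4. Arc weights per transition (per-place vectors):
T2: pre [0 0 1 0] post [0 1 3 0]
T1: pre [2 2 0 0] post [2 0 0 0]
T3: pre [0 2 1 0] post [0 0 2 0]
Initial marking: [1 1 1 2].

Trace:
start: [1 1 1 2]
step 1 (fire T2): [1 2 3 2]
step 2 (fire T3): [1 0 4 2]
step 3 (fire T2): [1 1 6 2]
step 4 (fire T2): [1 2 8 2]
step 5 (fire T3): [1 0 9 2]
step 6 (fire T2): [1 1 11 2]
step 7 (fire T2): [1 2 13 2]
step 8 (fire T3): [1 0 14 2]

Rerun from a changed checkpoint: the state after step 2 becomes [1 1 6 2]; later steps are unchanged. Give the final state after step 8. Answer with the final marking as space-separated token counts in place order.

1 1 16 2

state after step 2 := [1 1 6 2]
step 3 (fire T2): [1 2 8 2]
step 4 (fire T2): [1 3 10 2]
step 5 (fire T3): [1 1 11 2]
step 6 (fire T2): [1 2 13 2]
step 7 (fire T2): [1 3 15 2]
step 8 (fire T3): [1 1 16 2]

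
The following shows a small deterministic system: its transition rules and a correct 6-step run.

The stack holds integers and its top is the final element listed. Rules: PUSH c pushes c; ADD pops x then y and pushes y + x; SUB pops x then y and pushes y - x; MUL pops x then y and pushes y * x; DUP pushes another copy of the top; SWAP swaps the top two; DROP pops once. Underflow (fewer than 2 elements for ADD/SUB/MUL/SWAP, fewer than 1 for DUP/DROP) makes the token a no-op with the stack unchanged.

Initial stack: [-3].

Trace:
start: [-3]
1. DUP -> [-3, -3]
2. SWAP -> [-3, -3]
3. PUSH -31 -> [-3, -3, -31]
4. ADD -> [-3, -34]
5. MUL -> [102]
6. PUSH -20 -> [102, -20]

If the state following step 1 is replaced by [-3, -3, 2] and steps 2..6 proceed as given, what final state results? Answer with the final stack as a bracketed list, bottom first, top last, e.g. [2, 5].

state after step 1 := [-3, -3, 2]
2. SWAP -> [-3, 2, -3]
3. PUSH -31 -> [-3, 2, -3, -31]
4. ADD -> [-3, 2, -34]
5. MUL -> [-3, -68]
6. PUSH -20 -> [-3, -68, -20]

[-3, -68, -20]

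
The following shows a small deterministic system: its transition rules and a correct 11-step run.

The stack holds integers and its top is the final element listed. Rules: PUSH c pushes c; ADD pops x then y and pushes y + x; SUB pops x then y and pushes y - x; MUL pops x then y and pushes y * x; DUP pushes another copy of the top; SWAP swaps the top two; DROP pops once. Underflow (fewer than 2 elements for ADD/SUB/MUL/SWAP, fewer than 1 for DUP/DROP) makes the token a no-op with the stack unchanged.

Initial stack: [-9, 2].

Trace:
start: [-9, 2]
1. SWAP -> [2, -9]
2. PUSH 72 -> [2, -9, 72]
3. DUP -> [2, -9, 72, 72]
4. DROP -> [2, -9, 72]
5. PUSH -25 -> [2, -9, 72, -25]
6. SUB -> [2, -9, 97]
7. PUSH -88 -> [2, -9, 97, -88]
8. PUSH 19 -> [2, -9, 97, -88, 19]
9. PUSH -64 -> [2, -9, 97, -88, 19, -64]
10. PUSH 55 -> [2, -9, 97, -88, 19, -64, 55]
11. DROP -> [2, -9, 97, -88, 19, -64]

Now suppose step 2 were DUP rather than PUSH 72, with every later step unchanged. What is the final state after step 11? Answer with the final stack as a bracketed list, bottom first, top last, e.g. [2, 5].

[2, -9, 16, -88, 19, -64]

(re-executing from step 2 with the substitution; state before step 2: [2, -9])
2. DUP -> [2, -9, -9]
3. DUP -> [2, -9, -9, -9]
4. DROP -> [2, -9, -9]
5. PUSH -25 -> [2, -9, -9, -25]
6. SUB -> [2, -9, 16]
7. PUSH -88 -> [2, -9, 16, -88]
8. PUSH 19 -> [2, -9, 16, -88, 19]
9. PUSH -64 -> [2, -9, 16, -88, 19, -64]
10. PUSH 55 -> [2, -9, 16, -88, 19, -64, 55]
11. DROP -> [2, -9, 16, -88, 19, -64]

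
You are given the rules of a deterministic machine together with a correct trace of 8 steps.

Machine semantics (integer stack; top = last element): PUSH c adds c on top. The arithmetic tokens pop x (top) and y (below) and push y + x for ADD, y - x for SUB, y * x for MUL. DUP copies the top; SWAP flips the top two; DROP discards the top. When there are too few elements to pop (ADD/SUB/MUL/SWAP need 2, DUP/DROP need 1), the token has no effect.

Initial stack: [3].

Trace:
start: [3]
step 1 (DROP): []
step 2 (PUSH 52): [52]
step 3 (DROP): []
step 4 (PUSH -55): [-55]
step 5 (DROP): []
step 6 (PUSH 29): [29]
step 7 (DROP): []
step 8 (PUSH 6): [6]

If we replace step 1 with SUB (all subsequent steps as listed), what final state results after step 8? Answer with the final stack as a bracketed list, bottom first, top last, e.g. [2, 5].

[3, 6]

(re-executing from step 1 with the substitution; state before step 1: [3])
step 1 (SUB): [3]
step 2 (PUSH 52): [3, 52]
step 3 (DROP): [3]
step 4 (PUSH -55): [3, -55]
step 5 (DROP): [3]
step 6 (PUSH 29): [3, 29]
step 7 (DROP): [3]
step 8 (PUSH 6): [3, 6]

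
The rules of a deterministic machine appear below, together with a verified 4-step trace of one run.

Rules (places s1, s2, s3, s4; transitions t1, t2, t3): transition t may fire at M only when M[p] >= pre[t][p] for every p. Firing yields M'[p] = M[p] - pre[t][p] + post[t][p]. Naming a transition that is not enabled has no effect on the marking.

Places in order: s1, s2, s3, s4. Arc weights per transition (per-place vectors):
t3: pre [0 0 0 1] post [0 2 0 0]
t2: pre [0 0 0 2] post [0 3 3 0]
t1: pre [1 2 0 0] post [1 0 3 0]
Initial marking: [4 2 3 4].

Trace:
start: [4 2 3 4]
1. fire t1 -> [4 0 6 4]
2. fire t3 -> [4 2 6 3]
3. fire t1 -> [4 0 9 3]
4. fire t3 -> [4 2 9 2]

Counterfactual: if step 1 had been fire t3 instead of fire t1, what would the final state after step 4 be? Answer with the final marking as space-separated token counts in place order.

(re-executing from step 1 with the substitution; state before step 1: [4 2 3 4])
1. fire t3 -> [4 4 3 3]
2. fire t3 -> [4 6 3 2]
3. fire t1 -> [4 4 6 2]
4. fire t3 -> [4 6 6 1]

4 6 6 1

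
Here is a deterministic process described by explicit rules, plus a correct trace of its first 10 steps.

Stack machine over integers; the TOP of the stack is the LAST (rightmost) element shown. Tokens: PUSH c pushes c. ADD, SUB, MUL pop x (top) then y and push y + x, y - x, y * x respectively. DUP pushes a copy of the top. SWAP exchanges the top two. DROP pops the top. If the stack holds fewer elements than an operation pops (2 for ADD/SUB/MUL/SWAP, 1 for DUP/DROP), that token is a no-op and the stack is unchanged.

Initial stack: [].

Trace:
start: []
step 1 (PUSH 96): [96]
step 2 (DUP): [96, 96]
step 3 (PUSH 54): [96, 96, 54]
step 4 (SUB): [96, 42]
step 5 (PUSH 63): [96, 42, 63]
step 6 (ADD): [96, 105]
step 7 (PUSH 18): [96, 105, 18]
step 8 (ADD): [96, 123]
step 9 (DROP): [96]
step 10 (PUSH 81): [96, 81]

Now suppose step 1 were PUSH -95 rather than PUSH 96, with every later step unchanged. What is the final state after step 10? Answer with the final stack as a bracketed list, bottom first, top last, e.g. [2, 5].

[-95, 81]

(re-executing from step 1 with the substitution; state before step 1: [])
step 1 (PUSH -95): [-95]
step 2 (DUP): [-95, -95]
step 3 (PUSH 54): [-95, -95, 54]
step 4 (SUB): [-95, -149]
step 5 (PUSH 63): [-95, -149, 63]
step 6 (ADD): [-95, -86]
step 7 (PUSH 18): [-95, -86, 18]
step 8 (ADD): [-95, -68]
step 9 (DROP): [-95]
step 10 (PUSH 81): [-95, 81]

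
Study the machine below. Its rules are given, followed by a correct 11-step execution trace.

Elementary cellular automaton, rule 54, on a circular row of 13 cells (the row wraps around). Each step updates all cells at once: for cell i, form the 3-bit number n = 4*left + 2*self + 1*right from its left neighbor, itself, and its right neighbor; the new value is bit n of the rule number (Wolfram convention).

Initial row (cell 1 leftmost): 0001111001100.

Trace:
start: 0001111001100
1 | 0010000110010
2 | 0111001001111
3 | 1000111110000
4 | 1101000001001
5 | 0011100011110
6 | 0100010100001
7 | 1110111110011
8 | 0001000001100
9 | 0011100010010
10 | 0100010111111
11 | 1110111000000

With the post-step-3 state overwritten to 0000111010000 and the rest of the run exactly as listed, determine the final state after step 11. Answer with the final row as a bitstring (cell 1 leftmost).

0000100011101

state after step 3 := 0000111010000
4 | 0001000111000
5 | 0011101000100
6 | 0100011101110
7 | 1110100010001
8 | 0001110111010
9 | 0010001000111
10 | 1111011101000
11 | 0000100011101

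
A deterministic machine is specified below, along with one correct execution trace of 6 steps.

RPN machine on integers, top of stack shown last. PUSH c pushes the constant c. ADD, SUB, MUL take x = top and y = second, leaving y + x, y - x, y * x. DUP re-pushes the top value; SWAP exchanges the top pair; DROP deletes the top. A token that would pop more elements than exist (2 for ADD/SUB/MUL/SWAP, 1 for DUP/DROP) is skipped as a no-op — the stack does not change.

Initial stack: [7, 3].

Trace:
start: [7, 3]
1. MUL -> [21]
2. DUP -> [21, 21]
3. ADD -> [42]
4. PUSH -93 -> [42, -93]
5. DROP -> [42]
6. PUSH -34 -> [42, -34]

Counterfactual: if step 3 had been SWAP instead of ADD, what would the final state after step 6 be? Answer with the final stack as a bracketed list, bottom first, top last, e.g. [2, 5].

[21, 21, -34]

(re-executing from step 3 with the substitution; state before step 3: [21, 21])
3. SWAP -> [21, 21]
4. PUSH -93 -> [21, 21, -93]
5. DROP -> [21, 21]
6. PUSH -34 -> [21, 21, -34]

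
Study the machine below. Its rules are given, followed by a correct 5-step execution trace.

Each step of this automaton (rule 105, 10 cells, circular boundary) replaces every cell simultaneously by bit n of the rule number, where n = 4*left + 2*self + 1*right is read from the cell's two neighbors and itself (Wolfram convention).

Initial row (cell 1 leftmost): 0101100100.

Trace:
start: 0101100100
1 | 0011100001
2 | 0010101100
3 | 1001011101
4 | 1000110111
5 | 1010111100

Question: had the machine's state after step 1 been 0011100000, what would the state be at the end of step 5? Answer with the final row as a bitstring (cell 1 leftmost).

state after step 1 := 0011100000
2 | 1010101111
3 | 1101011000
4 | 1110111010
5 | 1011101101

1011101101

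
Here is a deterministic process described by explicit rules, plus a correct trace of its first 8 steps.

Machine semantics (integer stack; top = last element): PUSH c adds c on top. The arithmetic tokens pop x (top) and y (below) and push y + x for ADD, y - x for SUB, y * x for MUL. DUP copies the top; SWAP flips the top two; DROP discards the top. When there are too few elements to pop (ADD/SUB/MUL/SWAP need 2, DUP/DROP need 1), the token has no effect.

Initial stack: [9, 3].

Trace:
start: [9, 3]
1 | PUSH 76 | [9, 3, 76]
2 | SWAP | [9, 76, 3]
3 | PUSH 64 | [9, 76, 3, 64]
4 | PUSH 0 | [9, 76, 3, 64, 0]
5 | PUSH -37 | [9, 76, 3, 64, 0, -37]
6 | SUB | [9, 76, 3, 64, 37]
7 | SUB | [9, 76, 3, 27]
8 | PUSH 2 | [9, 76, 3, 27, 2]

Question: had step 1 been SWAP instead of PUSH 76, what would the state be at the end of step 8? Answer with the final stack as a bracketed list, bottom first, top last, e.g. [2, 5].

[9, 3, 27, 2]

(re-executing from step 1 with the substitution; state before step 1: [9, 3])
1 | SWAP | [3, 9]
2 | SWAP | [9, 3]
3 | PUSH 64 | [9, 3, 64]
4 | PUSH 0 | [9, 3, 64, 0]
5 | PUSH -37 | [9, 3, 64, 0, -37]
6 | SUB | [9, 3, 64, 37]
7 | SUB | [9, 3, 27]
8 | PUSH 2 | [9, 3, 27, 2]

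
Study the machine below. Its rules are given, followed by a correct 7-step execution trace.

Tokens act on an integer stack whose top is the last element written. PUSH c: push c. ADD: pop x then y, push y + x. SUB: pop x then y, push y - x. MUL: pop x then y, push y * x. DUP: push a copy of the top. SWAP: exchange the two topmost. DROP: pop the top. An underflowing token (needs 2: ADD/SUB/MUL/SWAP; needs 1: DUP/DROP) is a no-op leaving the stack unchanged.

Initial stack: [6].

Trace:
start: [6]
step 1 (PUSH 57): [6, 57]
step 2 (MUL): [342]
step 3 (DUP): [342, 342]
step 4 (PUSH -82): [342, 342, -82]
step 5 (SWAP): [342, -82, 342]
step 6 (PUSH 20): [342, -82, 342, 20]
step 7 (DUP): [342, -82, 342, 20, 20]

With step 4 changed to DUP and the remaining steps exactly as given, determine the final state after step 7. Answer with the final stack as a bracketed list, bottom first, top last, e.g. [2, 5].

[342, 342, 342, 20, 20]

(re-executing from step 4 with the substitution; state before step 4: [342, 342])
step 4 (DUP): [342, 342, 342]
step 5 (SWAP): [342, 342, 342]
step 6 (PUSH 20): [342, 342, 342, 20]
step 7 (DUP): [342, 342, 342, 20, 20]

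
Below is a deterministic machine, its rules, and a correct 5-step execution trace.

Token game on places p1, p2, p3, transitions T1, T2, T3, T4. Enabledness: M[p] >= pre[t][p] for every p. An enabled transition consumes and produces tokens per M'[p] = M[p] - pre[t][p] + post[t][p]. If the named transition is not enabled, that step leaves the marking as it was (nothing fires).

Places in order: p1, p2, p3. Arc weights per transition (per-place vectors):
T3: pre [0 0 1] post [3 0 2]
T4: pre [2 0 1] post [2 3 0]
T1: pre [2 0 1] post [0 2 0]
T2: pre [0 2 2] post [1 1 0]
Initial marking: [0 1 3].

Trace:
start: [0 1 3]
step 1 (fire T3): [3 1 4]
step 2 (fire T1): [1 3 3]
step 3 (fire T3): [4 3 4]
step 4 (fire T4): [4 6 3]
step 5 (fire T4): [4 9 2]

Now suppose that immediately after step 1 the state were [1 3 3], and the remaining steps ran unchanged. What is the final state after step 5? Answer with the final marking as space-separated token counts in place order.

state after step 1 := [1 3 3]
step 2 (fire T1): [1 3 3]
step 3 (fire T3): [4 3 4]
step 4 (fire T4): [4 6 3]
step 5 (fire T4): [4 9 2]

4 9 2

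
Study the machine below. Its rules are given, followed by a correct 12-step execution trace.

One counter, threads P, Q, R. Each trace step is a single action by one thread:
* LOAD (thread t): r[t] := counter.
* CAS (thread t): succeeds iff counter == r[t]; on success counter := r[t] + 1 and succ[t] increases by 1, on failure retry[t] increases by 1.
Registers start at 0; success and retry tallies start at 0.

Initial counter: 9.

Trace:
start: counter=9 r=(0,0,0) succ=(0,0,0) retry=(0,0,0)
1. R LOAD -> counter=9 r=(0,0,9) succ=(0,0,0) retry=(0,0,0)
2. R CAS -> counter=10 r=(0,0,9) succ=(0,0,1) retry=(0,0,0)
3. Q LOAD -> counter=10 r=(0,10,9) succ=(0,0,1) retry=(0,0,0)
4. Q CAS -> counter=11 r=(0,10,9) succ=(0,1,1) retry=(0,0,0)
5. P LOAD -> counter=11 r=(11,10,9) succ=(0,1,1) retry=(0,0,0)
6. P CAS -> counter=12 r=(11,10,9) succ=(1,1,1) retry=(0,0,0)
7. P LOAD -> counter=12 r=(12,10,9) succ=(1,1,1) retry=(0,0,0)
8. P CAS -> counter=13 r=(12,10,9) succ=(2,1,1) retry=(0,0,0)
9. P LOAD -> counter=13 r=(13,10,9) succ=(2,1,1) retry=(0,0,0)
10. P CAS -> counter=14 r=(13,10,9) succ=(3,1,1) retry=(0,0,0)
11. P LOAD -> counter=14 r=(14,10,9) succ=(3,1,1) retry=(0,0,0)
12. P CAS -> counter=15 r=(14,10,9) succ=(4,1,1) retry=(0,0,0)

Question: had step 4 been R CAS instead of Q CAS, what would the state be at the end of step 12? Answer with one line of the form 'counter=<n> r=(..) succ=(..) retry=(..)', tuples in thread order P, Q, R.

(re-executing from step 4 with the substitution; state before step 4: counter=10 r=(0,10,9) succ=(0,0,1) retry=(0,0,0))
4. R CAS -> counter=10 r=(0,10,9) succ=(0,0,1) retry=(0,0,1)
5. P LOAD -> counter=10 r=(10,10,9) succ=(0,0,1) retry=(0,0,1)
6. P CAS -> counter=11 r=(10,10,9) succ=(1,0,1) retry=(0,0,1)
7. P LOAD -> counter=11 r=(11,10,9) succ=(1,0,1) retry=(0,0,1)
8. P CAS -> counter=12 r=(11,10,9) succ=(2,0,1) retry=(0,0,1)
9. P LOAD -> counter=12 r=(12,10,9) succ=(2,0,1) retry=(0,0,1)
10. P CAS -> counter=13 r=(12,10,9) succ=(3,0,1) retry=(0,0,1)
11. P LOAD -> counter=13 r=(13,10,9) succ=(3,0,1) retry=(0,0,1)
12. P CAS -> counter=14 r=(13,10,9) succ=(4,0,1) retry=(0,0,1)

counter=14 r=(13,10,9) succ=(4,0,1) retry=(0,0,1)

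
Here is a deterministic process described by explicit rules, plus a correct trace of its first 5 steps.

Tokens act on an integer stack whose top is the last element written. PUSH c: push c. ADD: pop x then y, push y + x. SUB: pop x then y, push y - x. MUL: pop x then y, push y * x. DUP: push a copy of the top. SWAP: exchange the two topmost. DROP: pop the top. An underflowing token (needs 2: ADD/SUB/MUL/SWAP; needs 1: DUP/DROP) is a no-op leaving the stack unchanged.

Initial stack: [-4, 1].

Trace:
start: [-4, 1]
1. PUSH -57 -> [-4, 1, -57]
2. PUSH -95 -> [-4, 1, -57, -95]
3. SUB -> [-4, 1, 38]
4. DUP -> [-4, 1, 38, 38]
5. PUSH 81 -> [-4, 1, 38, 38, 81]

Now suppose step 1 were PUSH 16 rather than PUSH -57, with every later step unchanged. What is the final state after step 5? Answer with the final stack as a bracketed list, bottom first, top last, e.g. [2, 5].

(re-executing from step 1 with the substitution; state before step 1: [-4, 1])
1. PUSH 16 -> [-4, 1, 16]
2. PUSH -95 -> [-4, 1, 16, -95]
3. SUB -> [-4, 1, 111]
4. DUP -> [-4, 1, 111, 111]
5. PUSH 81 -> [-4, 1, 111, 111, 81]

[-4, 1, 111, 111, 81]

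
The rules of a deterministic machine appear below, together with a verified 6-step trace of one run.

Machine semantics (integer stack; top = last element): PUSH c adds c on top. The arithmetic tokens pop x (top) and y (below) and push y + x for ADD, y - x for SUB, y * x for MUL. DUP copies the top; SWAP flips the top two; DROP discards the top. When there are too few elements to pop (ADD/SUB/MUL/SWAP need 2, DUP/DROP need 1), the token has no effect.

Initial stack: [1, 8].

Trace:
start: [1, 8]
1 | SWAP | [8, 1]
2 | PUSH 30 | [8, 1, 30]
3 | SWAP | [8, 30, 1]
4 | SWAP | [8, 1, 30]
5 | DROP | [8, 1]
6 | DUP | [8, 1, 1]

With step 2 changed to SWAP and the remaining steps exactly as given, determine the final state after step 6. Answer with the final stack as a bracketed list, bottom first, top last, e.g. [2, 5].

[1, 1]

(re-executing from step 2 with the substitution; state before step 2: [8, 1])
2 | SWAP | [1, 8]
3 | SWAP | [8, 1]
4 | SWAP | [1, 8]
5 | DROP | [1]
6 | DUP | [1, 1]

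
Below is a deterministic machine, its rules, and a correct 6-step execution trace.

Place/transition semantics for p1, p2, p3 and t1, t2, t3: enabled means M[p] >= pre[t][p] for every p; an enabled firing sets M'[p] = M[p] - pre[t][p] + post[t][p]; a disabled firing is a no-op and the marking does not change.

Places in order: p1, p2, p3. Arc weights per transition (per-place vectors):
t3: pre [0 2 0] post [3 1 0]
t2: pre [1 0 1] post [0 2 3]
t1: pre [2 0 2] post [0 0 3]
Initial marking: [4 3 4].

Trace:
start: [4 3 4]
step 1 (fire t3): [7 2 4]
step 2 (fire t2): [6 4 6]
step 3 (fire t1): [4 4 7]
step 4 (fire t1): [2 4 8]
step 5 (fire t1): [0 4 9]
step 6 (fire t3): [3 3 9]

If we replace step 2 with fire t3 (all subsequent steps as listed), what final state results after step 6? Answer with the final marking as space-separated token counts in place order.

4 1 7

(re-executing from step 2 with the substitution; state before step 2: [7 2 4])
step 2 (fire t3): [10 1 4]
step 3 (fire t1): [8 1 5]
step 4 (fire t1): [6 1 6]
step 5 (fire t1): [4 1 7]
step 6 (fire t3): [4 1 7]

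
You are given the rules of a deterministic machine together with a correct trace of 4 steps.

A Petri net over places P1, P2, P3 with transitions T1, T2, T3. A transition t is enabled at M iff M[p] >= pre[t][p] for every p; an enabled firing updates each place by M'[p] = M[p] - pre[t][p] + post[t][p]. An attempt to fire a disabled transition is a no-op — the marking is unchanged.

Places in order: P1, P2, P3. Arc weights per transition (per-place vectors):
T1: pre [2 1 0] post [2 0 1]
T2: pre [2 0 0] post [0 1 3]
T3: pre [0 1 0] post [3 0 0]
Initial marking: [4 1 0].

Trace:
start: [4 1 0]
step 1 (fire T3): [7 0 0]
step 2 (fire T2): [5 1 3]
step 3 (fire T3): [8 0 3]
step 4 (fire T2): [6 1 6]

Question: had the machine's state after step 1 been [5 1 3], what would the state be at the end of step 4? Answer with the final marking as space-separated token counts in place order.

4 2 9

state after step 1 := [5 1 3]
step 2 (fire T2): [3 2 6]
step 3 (fire T3): [6 1 6]
step 4 (fire T2): [4 2 9]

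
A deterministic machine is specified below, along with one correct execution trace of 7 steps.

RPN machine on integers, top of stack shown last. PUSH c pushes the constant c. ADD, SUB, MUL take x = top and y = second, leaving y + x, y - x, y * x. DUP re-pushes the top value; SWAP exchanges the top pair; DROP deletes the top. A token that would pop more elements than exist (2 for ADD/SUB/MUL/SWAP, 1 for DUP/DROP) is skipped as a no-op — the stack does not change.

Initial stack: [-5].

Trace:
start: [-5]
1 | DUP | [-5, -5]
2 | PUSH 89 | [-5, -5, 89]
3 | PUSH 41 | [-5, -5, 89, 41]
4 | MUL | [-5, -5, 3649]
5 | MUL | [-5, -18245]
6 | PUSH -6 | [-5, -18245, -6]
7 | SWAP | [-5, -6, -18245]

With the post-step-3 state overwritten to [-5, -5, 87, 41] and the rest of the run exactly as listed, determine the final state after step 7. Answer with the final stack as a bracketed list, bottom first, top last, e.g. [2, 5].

[-5, -6, -17835]

state after step 3 := [-5, -5, 87, 41]
4 | MUL | [-5, -5, 3567]
5 | MUL | [-5, -17835]
6 | PUSH -6 | [-5, -17835, -6]
7 | SWAP | [-5, -6, -17835]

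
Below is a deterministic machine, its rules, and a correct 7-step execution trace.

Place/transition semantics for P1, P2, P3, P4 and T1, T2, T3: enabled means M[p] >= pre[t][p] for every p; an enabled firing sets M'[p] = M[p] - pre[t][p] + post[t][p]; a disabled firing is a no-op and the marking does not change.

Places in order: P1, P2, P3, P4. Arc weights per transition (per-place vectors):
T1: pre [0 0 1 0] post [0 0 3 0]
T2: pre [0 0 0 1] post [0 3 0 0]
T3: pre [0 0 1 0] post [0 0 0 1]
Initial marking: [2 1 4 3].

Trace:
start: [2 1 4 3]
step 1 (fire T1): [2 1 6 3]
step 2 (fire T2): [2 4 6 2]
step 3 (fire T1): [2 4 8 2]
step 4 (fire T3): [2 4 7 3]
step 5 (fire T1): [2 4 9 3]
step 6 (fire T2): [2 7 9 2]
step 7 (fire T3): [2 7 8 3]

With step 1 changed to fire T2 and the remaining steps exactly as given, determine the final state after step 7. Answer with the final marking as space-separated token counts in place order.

(re-executing from step 1 with the substitution; state before step 1: [2 1 4 3])
step 1 (fire T2): [2 4 4 2]
step 2 (fire T2): [2 7 4 1]
step 3 (fire T1): [2 7 6 1]
step 4 (fire T3): [2 7 5 2]
step 5 (fire T1): [2 7 7 2]
step 6 (fire T2): [2 10 7 1]
step 7 (fire T3): [2 10 6 2]

2 10 6 2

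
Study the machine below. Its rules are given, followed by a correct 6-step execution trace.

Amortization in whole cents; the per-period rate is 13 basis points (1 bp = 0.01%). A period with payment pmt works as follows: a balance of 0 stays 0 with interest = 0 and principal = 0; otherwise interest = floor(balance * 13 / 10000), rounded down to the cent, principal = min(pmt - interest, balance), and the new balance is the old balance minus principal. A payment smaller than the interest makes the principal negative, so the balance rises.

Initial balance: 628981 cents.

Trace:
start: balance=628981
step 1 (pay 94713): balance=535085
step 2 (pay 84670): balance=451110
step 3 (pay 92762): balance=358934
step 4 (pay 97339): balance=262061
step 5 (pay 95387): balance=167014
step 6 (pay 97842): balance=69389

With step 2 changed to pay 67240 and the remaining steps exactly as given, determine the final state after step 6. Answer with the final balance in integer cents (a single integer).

86910

(re-executing from step 2 with the substitution; state before step 2: balance=535085)
step 2 (pay 67240): balance=468540
step 3 (pay 92762): balance=376387
step 4 (pay 97339): balance=279537
step 5 (pay 95387): balance=184513
step 6 (pay 97842): balance=86910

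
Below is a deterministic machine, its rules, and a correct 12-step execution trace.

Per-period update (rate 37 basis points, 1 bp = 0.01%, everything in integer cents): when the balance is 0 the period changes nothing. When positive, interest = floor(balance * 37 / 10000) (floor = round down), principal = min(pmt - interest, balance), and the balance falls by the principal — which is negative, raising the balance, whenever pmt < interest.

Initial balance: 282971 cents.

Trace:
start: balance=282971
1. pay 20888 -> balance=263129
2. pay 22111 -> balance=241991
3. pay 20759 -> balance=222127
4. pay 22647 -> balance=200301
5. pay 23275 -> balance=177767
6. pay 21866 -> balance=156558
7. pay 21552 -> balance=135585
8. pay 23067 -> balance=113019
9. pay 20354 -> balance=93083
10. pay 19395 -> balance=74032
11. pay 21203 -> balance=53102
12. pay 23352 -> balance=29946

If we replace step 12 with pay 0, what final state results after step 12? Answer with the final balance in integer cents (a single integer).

53298

(re-executing from step 12 with the substitution; state before step 12: balance=53102)
12. pay 0 -> balance=53298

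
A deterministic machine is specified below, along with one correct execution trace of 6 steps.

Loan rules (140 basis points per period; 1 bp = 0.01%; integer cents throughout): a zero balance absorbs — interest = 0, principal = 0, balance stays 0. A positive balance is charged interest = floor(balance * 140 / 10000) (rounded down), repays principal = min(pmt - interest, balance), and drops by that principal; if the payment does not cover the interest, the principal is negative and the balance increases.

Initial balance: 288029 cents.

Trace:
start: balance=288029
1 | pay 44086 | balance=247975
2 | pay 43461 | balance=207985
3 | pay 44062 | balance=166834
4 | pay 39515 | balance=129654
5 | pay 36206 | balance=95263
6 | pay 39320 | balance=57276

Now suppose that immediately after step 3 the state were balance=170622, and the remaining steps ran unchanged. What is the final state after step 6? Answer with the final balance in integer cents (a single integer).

state after step 3 := balance=170622
4 | pay 39515 | balance=133495
5 | pay 36206 | balance=99157
6 | pay 39320 | balance=61225

61225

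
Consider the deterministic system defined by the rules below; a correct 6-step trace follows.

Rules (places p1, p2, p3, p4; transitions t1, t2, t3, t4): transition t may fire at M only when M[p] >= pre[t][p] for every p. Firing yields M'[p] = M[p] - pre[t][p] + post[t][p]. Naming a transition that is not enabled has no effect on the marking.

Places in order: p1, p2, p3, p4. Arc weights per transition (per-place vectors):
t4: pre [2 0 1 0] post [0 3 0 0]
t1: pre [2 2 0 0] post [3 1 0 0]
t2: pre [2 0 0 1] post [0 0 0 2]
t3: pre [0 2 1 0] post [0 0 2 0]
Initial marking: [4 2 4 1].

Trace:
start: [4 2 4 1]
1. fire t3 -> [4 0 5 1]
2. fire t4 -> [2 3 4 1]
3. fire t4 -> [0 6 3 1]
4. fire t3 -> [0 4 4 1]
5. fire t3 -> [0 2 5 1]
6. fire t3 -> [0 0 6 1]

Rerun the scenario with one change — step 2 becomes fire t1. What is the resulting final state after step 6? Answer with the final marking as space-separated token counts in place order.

(re-executing from step 2 with the substitution; state before step 2: [4 0 5 1])
2. fire t1 -> [4 0 5 1]
3. fire t4 -> [2 3 4 1]
4. fire t3 -> [2 1 5 1]
5. fire t3 -> [2 1 5 1]
6. fire t3 -> [2 1 5 1]

2 1 5 1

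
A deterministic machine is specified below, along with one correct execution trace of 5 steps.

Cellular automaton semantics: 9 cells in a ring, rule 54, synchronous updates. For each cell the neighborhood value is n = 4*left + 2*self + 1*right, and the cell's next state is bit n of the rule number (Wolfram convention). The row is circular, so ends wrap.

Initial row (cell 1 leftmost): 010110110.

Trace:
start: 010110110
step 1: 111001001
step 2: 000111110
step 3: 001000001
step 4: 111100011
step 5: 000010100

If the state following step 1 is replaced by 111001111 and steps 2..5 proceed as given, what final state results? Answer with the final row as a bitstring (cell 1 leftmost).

state after step 1 := 111001111
step 2: 000110000
step 3: 001001000
step 4: 011111100
step 5: 100000010

100000010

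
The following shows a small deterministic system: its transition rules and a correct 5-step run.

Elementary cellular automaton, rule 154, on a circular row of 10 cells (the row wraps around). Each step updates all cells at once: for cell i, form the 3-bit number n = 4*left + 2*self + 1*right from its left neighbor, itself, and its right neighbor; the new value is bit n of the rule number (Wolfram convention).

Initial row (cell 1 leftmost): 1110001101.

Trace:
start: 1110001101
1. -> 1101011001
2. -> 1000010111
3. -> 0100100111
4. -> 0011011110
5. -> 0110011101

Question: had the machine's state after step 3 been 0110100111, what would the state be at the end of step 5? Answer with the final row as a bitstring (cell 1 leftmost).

1010111101

state after step 3 := 0110100111
4. -> 0100011110
5. -> 1010111101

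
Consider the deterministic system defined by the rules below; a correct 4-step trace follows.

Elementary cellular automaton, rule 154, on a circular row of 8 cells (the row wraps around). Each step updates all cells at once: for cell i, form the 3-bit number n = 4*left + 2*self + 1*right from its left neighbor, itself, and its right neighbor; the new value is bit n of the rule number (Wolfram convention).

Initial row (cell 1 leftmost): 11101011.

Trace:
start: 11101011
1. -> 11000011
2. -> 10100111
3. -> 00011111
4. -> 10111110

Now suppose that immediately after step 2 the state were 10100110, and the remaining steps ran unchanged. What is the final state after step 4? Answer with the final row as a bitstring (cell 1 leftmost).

00111010

state after step 2 := 10100110
3. -> 00011100
4. -> 00111010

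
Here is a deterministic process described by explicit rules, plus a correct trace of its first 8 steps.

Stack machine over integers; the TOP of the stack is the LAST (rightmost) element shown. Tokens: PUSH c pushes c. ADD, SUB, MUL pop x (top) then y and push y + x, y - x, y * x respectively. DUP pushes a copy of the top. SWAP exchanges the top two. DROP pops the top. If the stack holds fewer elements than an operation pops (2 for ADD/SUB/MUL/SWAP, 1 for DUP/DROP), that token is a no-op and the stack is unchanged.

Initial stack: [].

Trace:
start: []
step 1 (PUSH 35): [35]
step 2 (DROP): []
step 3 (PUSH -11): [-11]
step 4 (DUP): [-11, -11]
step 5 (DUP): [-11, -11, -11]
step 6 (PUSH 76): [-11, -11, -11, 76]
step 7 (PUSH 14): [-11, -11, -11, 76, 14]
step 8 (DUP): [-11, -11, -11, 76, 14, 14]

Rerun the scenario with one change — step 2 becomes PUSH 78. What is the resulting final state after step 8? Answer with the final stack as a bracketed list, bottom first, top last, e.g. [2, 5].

[35, 78, -11, -11, -11, 76, 14, 14]

(re-executing from step 2 with the substitution; state before step 2: [35])
step 2 (PUSH 78): [35, 78]
step 3 (PUSH -11): [35, 78, -11]
step 4 (DUP): [35, 78, -11, -11]
step 5 (DUP): [35, 78, -11, -11, -11]
step 6 (PUSH 76): [35, 78, -11, -11, -11, 76]
step 7 (PUSH 14): [35, 78, -11, -11, -11, 76, 14]
step 8 (DUP): [35, 78, -11, -11, -11, 76, 14, 14]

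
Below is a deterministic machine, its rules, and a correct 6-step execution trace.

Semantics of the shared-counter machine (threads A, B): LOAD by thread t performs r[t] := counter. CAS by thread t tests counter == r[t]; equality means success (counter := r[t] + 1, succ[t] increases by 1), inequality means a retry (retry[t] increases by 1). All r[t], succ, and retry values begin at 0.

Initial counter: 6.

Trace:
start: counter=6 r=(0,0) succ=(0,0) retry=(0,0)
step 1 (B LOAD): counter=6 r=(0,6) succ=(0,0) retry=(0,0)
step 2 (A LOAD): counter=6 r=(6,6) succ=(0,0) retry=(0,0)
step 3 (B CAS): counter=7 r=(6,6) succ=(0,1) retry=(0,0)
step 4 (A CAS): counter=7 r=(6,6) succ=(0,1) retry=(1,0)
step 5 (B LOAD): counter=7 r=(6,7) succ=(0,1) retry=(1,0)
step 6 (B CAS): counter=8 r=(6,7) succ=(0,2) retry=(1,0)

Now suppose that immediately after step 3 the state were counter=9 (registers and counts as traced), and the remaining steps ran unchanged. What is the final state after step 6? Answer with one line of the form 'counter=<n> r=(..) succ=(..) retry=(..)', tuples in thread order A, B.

state after step 3 := counter=9 r=(6,6) succ=(0,1) retry=(0,0)
step 4 (A CAS): counter=9 r=(6,6) succ=(0,1) retry=(1,0)
step 5 (B LOAD): counter=9 r=(6,9) succ=(0,1) retry=(1,0)
step 6 (B CAS): counter=10 r=(6,9) succ=(0,2) retry=(1,0)

counter=10 r=(6,9) succ=(0,2) retry=(1,0)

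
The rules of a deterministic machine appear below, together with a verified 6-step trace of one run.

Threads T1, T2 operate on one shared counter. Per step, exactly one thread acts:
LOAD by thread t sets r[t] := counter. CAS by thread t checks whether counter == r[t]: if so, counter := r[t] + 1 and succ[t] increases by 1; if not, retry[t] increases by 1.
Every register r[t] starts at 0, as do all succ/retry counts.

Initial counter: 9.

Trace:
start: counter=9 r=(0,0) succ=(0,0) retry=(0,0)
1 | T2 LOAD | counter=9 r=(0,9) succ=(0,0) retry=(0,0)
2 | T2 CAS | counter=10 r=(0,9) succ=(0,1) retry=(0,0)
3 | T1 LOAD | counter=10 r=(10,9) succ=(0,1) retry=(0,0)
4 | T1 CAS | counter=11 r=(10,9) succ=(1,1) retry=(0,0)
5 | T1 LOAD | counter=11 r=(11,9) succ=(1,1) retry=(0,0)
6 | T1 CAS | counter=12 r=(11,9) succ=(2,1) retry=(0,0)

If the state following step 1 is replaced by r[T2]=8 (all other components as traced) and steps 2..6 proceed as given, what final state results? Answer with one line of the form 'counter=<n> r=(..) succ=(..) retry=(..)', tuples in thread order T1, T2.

state after step 1 := counter=9 r=(0,8) succ=(0,0) retry=(0,0)
2 | T2 CAS | counter=9 r=(0,8) succ=(0,0) retry=(0,1)
3 | T1 LOAD | counter=9 r=(9,8) succ=(0,0) retry=(0,1)
4 | T1 CAS | counter=10 r=(9,8) succ=(1,0) retry=(0,1)
5 | T1 LOAD | counter=10 r=(10,8) succ=(1,0) retry=(0,1)
6 | T1 CAS | counter=11 r=(10,8) succ=(2,0) retry=(0,1)

counter=11 r=(10,8) succ=(2,0) retry=(0,1)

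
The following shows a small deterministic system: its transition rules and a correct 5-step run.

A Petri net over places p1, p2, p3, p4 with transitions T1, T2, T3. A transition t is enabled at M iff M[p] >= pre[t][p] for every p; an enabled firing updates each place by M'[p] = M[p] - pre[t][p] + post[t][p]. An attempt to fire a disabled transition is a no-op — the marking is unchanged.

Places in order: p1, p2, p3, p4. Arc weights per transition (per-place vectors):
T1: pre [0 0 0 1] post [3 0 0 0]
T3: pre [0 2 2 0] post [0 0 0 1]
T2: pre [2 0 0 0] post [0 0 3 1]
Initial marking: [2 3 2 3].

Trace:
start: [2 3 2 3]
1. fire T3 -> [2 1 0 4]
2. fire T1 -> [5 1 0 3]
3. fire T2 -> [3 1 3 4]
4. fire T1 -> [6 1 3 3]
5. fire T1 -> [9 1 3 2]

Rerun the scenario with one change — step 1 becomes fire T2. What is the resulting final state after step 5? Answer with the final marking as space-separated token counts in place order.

(re-executing from step 1 with the substitution; state before step 1: [2 3 2 3])
1. fire T2 -> [0 3 5 4]
2. fire T1 -> [3 3 5 3]
3. fire T2 -> [1 3 8 4]
4. fire T1 -> [4 3 8 3]
5. fire T1 -> [7 3 8 2]

7 3 8 2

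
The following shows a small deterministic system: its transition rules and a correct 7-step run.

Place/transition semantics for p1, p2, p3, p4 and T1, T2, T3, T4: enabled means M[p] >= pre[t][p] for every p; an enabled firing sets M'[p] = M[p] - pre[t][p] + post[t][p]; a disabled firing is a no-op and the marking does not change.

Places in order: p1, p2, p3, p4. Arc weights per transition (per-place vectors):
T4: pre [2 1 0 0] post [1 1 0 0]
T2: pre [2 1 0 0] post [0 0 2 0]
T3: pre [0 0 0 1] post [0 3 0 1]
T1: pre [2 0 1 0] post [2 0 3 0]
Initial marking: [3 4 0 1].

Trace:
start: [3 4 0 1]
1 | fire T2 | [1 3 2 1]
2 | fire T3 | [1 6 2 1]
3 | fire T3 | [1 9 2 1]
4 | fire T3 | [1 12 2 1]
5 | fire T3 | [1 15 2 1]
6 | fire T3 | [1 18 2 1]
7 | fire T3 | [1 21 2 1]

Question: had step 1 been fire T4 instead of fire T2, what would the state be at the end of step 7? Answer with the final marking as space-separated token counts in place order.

(re-executing from step 1 with the substitution; state before step 1: [3 4 0 1])
1 | fire T4 | [2 4 0 1]
2 | fire T3 | [2 7 0 1]
3 | fire T3 | [2 10 0 1]
4 | fire T3 | [2 13 0 1]
5 | fire T3 | [2 16 0 1]
6 | fire T3 | [2 19 0 1]
7 | fire T3 | [2 22 0 1]

2 22 0 1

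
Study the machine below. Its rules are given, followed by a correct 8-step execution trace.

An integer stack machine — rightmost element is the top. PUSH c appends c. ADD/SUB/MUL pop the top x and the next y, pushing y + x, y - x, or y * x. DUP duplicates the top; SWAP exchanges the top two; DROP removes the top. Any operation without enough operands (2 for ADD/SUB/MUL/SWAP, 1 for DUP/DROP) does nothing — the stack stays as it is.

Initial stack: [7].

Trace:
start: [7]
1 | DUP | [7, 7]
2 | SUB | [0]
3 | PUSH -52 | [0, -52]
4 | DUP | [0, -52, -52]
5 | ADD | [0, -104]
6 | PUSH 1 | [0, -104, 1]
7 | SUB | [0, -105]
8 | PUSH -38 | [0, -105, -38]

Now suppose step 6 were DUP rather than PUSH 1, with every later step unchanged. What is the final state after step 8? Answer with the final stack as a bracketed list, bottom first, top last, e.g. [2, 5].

(re-executing from step 6 with the substitution; state before step 6: [0, -104])
6 | DUP | [0, -104, -104]
7 | SUB | [0, 0]
8 | PUSH -38 | [0, 0, -38]

[0, 0, -38]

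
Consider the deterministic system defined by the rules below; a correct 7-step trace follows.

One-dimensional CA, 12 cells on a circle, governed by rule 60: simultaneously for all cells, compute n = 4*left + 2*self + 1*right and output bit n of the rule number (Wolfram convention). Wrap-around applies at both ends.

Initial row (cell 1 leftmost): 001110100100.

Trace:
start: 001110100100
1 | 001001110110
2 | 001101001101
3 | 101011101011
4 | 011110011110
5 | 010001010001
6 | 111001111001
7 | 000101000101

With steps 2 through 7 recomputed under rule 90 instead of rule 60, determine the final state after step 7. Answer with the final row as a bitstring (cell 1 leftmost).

(re-executing steps 2..7 under rule 90; state before step 2: 001001110110)
2 | 010111010111
3 | 000101000101
4 | 101000101000
5 | 000101000101
6 | 101000101000
7 | 000101000101

000101000101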